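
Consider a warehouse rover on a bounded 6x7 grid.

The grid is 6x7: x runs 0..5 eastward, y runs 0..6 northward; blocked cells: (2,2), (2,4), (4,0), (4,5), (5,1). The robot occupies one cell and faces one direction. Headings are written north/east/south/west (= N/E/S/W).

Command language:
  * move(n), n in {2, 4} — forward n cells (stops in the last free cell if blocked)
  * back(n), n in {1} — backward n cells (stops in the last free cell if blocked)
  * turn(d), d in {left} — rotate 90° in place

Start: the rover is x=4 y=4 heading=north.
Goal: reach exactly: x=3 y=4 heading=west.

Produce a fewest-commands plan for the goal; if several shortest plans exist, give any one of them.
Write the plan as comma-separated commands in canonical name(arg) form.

turn(left), move(2)

initial: x=4 y=4 heading=north
[1] after turn(left): x=4 y=4 heading=west
[2] after move(2): x=3 y=4 heading=west
shorter routes all fall short; 2 is best.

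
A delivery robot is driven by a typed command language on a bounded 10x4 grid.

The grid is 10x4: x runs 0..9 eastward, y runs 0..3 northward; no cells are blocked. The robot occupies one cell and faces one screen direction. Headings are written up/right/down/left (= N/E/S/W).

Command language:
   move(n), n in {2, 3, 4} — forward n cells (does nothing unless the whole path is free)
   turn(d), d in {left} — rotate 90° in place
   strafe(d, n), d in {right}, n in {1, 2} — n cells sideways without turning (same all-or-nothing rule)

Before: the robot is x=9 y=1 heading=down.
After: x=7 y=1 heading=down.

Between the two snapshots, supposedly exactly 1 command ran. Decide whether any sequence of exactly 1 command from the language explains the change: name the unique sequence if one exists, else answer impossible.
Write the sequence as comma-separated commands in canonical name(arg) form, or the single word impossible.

key: still facing S — the one step turns nothing
start: x=9 y=1 heading=down
1. strafe(right, 2) → x=7 y=1 heading=down
all 6 alternatives checked — unique.

strafe(right, 2)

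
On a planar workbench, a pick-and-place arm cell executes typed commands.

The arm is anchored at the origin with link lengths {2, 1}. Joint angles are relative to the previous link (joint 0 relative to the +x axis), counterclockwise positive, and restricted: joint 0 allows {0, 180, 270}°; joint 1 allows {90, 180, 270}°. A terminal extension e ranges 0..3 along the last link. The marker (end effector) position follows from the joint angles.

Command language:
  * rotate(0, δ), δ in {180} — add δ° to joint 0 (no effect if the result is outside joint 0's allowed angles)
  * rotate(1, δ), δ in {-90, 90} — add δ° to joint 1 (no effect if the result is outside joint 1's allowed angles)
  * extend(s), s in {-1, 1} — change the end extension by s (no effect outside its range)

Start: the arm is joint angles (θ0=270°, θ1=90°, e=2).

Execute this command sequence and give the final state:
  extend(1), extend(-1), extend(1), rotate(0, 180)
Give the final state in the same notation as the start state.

joint angles (θ0=270°, θ1=90°, e=3)

start: joint angles (θ0=270°, θ1=90°, e=2)
step 1 (extend(1)): joint angles (θ0=270°, θ1=90°, e=3)
step 2 (extend(-1)): joint angles (θ0=270°, θ1=90°, e=2)
step 3 (extend(1)): joint angles (θ0=270°, θ1=90°, e=3)
step 4 (rotate(0, 180)): joint angles (θ0=270°, θ1=90°, e=3)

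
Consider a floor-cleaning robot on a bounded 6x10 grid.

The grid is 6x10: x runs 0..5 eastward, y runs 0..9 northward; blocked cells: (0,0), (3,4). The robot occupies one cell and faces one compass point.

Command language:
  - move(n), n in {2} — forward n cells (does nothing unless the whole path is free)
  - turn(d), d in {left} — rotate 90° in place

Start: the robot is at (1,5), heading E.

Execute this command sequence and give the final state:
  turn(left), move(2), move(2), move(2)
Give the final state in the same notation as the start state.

t0: at (1,5), heading E
step 1 (turn(left)): at (1,5), heading N
step 2 (move(2)): at (1,7), heading N
step 3 (move(2)): at (1,9), heading N
step 4 (move(2)): at (1,9), heading N

at (1,9), heading N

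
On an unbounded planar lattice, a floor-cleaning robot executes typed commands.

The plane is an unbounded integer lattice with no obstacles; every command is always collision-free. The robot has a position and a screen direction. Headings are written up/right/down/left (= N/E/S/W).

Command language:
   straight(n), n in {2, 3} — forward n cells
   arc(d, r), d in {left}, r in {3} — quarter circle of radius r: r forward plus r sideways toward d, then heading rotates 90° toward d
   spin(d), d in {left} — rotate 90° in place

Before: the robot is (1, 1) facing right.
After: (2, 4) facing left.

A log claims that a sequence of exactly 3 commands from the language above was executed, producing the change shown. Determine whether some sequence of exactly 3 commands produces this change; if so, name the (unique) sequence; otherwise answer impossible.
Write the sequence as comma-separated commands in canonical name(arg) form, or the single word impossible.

arc(left, 3), spin(left), straight(2)

key: order matters: swapping arc(left, 3) and straight(2) lands elsewhere
initial: (1, 1) facing right
t=1 arc(left, 3) ⇒ (4, 4) facing up
t=2 spin(left) ⇒ (4, 4) facing left
t=3 straight(2) ⇒ (2, 4) facing left
all 64 alternatives checked — unique.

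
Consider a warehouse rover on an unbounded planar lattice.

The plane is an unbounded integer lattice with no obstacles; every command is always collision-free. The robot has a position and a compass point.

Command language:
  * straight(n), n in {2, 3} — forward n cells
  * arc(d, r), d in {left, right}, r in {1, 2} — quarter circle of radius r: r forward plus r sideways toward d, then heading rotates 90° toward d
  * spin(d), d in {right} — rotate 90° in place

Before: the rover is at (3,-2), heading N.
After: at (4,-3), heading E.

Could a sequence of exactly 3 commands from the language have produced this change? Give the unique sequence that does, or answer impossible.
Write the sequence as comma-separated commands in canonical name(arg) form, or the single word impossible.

key: position moved to (4,-3) AND the heading swung to E — translation plus rotation needed
t0: at (3,-2), heading N
t=1 spin(right) ⇒ at (3,-2), heading E
t=2 spin(right) ⇒ at (3,-2), heading S
t=3 arc(left, 1) ⇒ at (4,-3), heading E
all 343 alternatives checked — unique.

spin(right), spin(right), arc(left, 1)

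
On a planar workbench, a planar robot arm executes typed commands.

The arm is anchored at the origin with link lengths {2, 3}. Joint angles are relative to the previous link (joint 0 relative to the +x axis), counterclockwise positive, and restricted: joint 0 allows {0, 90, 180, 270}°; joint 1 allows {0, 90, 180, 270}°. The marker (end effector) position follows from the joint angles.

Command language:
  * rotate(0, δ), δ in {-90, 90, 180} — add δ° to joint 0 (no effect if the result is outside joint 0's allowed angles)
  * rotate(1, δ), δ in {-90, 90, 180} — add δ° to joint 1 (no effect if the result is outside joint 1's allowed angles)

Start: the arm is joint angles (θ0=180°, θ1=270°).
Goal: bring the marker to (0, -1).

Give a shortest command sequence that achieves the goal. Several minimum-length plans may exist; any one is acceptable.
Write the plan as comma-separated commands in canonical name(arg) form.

rotate(0, -90), rotate(1, -90)

begin: joint angles (θ0=180°, θ1=270°)
[1] after rotate(0, -90): joint angles (θ0=90°, θ1=270°)
[2] after rotate(1, -90): joint angles (θ0=90°, θ1=180°)
minimal: 2 command(s), checked below 2.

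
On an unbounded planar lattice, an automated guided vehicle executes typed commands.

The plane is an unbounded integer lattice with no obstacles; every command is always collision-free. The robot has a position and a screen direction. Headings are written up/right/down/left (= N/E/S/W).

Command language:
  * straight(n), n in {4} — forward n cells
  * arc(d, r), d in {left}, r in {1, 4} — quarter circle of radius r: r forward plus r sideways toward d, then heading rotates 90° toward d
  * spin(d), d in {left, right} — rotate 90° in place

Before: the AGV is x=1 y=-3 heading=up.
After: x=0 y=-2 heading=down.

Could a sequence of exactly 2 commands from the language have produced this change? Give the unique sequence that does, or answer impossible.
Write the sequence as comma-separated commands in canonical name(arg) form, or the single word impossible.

key: running spin(left) before arc(left, 1) would end elsewhere — order is forced
t0: x=1 y=-3 heading=up
1. arc(left, 1) → x=0 y=-2 heading=left
2. spin(left) → x=0 y=-2 heading=down
all 25 alternatives checked — unique.

arc(left, 1), spin(left)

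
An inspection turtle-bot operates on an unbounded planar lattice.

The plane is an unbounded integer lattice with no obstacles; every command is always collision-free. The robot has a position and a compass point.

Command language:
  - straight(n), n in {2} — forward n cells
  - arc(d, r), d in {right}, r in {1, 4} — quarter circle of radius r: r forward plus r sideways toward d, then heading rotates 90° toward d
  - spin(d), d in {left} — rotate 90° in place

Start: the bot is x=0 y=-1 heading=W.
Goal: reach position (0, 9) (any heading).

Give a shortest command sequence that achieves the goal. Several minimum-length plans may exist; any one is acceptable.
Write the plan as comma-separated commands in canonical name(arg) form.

arc(right, 4), straight(2), arc(right, 4)

t0: x=0 y=-1 heading=W
[1] after arc(right, 4): x=-4 y=3 heading=N
[2] after straight(2): x=-4 y=5 heading=N
[3] after arc(right, 4): x=0 y=9 heading=E
no 2-step plan works, so 3 is optimal.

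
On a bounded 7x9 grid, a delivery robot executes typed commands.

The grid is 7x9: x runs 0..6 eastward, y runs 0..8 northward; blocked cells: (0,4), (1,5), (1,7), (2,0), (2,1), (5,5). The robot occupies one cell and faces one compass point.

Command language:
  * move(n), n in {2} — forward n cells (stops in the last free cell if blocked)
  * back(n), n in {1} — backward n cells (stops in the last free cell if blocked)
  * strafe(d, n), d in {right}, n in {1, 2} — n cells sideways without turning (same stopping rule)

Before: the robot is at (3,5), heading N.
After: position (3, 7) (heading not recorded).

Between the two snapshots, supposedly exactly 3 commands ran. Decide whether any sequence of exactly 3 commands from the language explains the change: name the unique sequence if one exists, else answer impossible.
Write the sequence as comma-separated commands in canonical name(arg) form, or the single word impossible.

key: the second move(2) runs into the grid edge before its full distance
start: at (3,5), heading N
step 1 (move(2)): at (3,7), heading N
step 2 (move(2)): at (3,8), heading N
step 3 (back(1)): at (3,7), heading N
all 64 alternatives checked — unique.

move(2), move(2), back(1)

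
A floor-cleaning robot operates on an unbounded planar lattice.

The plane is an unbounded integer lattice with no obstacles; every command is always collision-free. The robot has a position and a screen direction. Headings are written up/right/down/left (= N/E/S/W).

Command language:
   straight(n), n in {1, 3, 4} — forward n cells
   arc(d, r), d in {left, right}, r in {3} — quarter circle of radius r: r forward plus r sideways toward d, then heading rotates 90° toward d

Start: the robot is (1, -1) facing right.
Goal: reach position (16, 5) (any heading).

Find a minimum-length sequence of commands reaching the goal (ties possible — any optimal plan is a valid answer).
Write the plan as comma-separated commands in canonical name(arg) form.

straight(4), straight(4), straight(4), arc(left, 3), straight(3)

t0: (1, -1) facing right
1. straight(4) → (5, -1) facing right
2. straight(4) → (9, -1) facing right
3. straight(4) → (13, -1) facing right
4. arc(left, 3) → (16, 2) facing up
5. straight(3) → (16, 5) facing up
no 4-step plan works, so 5 is optimal.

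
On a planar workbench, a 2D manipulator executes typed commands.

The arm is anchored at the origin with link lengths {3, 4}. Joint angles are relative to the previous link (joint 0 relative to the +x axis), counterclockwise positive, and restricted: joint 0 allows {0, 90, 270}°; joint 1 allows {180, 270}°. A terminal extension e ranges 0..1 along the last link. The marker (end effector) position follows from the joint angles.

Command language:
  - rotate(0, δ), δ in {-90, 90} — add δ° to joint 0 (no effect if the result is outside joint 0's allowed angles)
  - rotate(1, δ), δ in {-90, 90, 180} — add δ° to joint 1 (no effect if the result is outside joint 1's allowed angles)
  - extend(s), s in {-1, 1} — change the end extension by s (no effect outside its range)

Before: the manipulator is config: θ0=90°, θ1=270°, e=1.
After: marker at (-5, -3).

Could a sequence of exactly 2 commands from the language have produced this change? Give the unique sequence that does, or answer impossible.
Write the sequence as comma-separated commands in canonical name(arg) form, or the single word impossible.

from: config: θ0=90°, θ1=270°, e=1
1. rotate(0, -90) → config: θ0=0°, θ1=270°, e=1
2. rotate(0, -90) → config: θ0=270°, θ1=270°, e=1
no other 2-command option fits: unique.

rotate(0, -90), rotate(0, -90)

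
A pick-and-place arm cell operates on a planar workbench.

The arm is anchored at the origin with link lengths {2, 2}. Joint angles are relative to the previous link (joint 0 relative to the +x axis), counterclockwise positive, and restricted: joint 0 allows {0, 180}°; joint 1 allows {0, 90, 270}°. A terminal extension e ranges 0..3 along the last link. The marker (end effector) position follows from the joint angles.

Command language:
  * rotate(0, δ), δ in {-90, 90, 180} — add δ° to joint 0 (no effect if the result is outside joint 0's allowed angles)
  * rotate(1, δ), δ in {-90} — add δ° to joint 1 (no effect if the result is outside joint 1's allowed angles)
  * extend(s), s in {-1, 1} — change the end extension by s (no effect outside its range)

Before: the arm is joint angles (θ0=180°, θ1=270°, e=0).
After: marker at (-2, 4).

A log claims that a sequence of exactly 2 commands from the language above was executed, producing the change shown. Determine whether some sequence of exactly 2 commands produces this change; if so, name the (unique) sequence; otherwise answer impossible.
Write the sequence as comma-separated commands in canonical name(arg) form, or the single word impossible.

extend(1), extend(1)

from: joint angles (θ0=180°, θ1=270°, e=0)
step 1 (extend(1)): joint angles (θ0=180°, θ1=270°, e=1)
step 2 (extend(1)): joint angles (θ0=180°, θ1=270°, e=2)
all 36 alternatives checked — unique.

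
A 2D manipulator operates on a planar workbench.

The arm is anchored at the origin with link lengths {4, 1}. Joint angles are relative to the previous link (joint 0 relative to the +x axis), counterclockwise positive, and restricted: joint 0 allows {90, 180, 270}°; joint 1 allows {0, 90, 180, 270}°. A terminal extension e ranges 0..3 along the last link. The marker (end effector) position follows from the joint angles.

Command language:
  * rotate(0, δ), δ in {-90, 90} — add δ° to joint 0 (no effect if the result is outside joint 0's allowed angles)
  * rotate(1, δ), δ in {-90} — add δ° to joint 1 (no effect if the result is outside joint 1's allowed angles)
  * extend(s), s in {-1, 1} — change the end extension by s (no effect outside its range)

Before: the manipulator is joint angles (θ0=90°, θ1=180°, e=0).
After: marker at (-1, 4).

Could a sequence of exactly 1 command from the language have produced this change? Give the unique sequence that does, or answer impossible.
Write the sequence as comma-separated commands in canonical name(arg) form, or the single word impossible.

t0: joint angles (θ0=90°, θ1=180°, e=0)
step 1 (rotate(1, -90)): joint angles (θ0=90°, θ1=90°, e=0)
all 5 alternatives checked — unique.

rotate(1, -90)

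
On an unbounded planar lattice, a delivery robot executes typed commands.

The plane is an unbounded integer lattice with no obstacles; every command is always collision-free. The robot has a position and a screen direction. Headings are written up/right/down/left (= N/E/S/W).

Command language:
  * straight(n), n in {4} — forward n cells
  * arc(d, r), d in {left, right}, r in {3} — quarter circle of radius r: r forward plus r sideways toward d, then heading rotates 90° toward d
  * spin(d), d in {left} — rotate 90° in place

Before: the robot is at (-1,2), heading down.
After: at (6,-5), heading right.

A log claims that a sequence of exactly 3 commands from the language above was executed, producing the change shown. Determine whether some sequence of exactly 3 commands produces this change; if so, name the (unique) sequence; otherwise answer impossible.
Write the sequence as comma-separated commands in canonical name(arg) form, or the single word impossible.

straight(4), arc(left, 3), straight(4)

key: position moved to (6,-5) AND the heading swung to E — translation plus rotation needed
start: at (-1,2), heading down
t=1 straight(4) ⇒ at (-1,-2), heading down
t=2 arc(left, 3) ⇒ at (2,-5), heading right
t=3 straight(4) ⇒ at (6,-5), heading right
uniquely the one of 64 3-step routes that fits.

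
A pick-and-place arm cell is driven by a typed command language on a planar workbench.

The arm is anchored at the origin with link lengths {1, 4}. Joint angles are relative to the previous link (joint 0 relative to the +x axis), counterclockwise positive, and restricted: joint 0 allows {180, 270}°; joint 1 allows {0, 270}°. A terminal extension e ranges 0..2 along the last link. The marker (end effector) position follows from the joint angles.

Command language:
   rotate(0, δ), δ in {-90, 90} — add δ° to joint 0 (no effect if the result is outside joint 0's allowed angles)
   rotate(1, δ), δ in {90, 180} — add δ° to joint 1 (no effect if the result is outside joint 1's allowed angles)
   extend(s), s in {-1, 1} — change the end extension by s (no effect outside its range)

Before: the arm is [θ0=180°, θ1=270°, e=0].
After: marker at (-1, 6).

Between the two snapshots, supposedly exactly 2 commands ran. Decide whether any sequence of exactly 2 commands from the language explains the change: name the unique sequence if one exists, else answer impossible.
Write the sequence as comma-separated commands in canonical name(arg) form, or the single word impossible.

extend(1), extend(1)

begin: [θ0=180°, θ1=270°, e=0]
[1] after extend(1): [θ0=180°, θ1=270°, e=1]
[2] after extend(1): [θ0=180°, θ1=270°, e=2]
all 36 alternatives checked — unique.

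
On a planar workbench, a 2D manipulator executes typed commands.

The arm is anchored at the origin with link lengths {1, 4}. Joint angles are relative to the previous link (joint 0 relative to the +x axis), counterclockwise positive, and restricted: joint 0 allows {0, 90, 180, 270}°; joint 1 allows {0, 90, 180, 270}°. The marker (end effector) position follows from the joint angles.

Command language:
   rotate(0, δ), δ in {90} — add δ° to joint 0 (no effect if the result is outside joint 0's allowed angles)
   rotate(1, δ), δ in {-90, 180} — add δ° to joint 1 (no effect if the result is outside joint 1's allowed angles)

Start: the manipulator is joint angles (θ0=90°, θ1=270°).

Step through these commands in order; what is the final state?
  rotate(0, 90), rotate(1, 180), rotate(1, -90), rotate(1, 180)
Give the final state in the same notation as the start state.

t0: joint angles (θ0=90°, θ1=270°)
[1] after rotate(0, 90): joint angles (θ0=180°, θ1=270°)
[2] after rotate(1, 180): joint angles (θ0=180°, θ1=90°)
[3] after rotate(1, -90): joint angles (θ0=180°, θ1=0°)
[4] after rotate(1, 180): joint angles (θ0=180°, θ1=180°)

joint angles (θ0=180°, θ1=180°)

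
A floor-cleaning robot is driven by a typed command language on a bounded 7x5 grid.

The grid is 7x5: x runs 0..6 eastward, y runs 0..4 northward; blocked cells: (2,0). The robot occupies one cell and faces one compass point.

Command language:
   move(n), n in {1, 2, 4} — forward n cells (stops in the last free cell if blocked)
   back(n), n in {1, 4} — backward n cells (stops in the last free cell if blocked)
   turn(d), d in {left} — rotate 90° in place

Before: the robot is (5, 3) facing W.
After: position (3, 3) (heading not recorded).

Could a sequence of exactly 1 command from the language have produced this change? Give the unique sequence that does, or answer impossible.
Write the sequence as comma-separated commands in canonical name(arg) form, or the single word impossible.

begin: (5, 3) facing W
1. move(2) → (3, 3) facing W
no rival 1-sequence matches.

move(2)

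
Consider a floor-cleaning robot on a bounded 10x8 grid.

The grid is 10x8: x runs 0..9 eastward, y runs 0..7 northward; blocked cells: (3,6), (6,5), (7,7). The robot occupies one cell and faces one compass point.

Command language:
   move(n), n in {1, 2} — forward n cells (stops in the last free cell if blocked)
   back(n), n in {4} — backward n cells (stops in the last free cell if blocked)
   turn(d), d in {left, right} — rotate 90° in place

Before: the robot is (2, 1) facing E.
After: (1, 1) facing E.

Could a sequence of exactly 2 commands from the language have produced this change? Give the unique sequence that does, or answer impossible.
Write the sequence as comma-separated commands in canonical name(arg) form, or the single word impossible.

back(4), move(1)

key: running move(1) before back(4) would end elsewhere — order is forced
start: (2, 1) facing E
step 1 (back(4)): (0, 1) facing E
step 2 (move(1)): (1, 1) facing E
no rival 2-sequence matches.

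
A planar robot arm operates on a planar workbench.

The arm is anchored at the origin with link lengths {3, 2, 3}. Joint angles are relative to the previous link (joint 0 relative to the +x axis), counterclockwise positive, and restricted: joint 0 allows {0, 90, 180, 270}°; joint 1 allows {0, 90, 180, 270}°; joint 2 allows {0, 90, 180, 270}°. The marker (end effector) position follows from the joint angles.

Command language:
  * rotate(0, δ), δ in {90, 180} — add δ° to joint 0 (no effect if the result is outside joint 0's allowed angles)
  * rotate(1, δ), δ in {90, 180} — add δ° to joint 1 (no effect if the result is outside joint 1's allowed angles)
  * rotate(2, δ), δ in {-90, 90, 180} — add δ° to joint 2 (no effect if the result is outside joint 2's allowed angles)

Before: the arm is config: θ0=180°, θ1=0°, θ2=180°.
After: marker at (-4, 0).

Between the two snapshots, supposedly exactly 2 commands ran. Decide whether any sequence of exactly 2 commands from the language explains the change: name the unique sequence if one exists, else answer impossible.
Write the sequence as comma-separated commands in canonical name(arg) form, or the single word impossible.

begin: config: θ0=180°, θ1=0°, θ2=180°
[1] after rotate(1, 90): config: θ0=180°, θ1=90°, θ2=180°
[2] after rotate(1, 90): config: θ0=180°, θ1=180°, θ2=180°
uniquely the one of 49 2-step routes that fits.

rotate(1, 90), rotate(1, 90)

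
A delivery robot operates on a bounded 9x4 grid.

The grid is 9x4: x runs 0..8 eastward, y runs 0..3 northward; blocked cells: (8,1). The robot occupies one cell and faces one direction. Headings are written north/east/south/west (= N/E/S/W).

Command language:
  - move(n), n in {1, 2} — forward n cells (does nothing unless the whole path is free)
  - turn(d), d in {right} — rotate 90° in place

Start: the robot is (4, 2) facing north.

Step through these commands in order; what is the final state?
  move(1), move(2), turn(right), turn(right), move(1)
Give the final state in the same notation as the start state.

(4, 2) facing south

initial: (4, 2) facing north
[1] after move(1): (4, 3) facing north
[2] after move(2): (4, 3) facing north
[3] after turn(right): (4, 3) facing east
[4] after turn(right): (4, 3) facing south
[5] after move(1): (4, 2) facing south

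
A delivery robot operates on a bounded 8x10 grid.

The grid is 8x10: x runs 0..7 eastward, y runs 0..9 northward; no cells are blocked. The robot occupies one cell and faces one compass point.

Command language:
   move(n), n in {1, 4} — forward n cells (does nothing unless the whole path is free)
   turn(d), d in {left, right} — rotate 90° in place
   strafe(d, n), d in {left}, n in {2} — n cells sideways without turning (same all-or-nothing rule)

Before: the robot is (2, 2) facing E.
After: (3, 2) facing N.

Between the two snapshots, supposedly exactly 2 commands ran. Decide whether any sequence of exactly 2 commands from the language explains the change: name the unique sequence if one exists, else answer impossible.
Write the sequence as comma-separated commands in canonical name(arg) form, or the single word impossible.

key: order matters: swapping move(1) and turn(left) lands elsewhere
begin: (2, 2) facing E
step 1 (move(1)): (3, 2) facing E
step 2 (turn(left)): (3, 2) facing N
no rival 2-sequence matches.

move(1), turn(left)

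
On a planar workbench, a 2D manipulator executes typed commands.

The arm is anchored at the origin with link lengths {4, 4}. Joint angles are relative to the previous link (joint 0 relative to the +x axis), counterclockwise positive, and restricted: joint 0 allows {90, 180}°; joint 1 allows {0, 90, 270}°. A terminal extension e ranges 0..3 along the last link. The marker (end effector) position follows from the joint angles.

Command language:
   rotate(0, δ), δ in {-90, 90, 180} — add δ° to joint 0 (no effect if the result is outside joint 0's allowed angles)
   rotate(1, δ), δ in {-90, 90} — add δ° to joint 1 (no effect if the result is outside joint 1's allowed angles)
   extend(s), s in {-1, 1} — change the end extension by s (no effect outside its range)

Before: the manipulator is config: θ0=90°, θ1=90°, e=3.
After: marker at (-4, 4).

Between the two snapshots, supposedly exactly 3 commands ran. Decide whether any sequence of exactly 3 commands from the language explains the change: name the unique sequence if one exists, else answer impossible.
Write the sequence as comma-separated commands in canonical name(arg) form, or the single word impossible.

extend(-1), extend(-1), extend(-1)

initial: config: θ0=90°, θ1=90°, e=3
1. extend(-1) → config: θ0=90°, θ1=90°, e=2
2. extend(-1) → config: θ0=90°, θ1=90°, e=1
3. extend(-1) → config: θ0=90°, θ1=90°, e=0
no other 3-command option fits: unique.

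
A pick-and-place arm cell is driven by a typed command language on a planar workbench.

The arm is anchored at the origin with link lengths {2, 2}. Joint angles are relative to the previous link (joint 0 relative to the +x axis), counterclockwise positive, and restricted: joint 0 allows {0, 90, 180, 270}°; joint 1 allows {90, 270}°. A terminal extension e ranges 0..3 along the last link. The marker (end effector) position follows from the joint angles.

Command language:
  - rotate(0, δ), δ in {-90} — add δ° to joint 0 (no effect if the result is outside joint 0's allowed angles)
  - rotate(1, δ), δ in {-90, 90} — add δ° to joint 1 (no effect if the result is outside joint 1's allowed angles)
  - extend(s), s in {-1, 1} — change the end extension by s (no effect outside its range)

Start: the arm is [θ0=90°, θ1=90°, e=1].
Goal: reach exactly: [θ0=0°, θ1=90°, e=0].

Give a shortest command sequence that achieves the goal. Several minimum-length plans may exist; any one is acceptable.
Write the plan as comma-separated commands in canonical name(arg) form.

t0: [θ0=90°, θ1=90°, e=1]
1. rotate(0, -90) → [θ0=0°, θ1=90°, e=1]
2. extend(-1) → [θ0=0°, θ1=90°, e=0]
no 1-step plan works, so 2 is optimal.

rotate(0, -90), extend(-1)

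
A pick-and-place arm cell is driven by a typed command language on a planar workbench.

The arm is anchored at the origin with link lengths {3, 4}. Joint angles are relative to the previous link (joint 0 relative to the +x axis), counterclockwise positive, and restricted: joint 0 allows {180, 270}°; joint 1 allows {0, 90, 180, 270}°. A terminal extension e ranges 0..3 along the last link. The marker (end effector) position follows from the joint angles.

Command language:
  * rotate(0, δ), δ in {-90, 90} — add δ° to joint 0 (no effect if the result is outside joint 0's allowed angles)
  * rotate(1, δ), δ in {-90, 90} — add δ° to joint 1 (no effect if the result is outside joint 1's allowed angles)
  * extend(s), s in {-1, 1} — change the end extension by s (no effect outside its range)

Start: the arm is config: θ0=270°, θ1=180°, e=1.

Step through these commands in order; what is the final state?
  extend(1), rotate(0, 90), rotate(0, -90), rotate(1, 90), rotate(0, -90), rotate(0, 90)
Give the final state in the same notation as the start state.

initial: config: θ0=270°, θ1=180°, e=1
[1] after extend(1): config: θ0=270°, θ1=180°, e=2
[2] after rotate(0, 90): config: θ0=270°, θ1=180°, e=2
[3] after rotate(0, -90): config: θ0=180°, θ1=180°, e=2
[4] after rotate(1, 90): config: θ0=180°, θ1=270°, e=2
[5] after rotate(0, -90): config: θ0=180°, θ1=270°, e=2
[6] after rotate(0, 90): config: θ0=270°, θ1=270°, e=2

config: θ0=270°, θ1=270°, e=2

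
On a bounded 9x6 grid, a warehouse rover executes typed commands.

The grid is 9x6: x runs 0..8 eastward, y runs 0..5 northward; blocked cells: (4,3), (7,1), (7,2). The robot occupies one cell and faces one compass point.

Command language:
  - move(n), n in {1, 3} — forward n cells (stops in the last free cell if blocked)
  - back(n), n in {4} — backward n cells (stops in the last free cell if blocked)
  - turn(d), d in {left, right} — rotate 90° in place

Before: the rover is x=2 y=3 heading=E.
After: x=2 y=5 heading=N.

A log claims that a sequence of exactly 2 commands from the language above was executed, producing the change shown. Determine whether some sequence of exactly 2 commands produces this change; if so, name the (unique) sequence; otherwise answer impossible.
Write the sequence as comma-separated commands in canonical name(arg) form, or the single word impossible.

turn(left), move(3)

key: move(3) runs into the grid edge before its full distance
initial: x=2 y=3 heading=E
[1] after turn(left): x=2 y=3 heading=N
[2] after move(3): x=2 y=5 heading=N
no rival 2-sequence matches.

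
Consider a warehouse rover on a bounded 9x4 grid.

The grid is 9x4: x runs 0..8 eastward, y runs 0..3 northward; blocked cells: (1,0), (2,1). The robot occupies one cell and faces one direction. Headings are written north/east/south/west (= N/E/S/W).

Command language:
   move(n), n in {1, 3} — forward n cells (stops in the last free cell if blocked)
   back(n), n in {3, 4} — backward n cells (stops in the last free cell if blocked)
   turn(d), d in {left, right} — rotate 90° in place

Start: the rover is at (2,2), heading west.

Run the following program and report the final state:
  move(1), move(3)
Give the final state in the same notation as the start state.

at (0,2), heading west

from: at (2,2), heading west
1. move(1) → at (1,2), heading west
2. move(3) → at (0,2), heading west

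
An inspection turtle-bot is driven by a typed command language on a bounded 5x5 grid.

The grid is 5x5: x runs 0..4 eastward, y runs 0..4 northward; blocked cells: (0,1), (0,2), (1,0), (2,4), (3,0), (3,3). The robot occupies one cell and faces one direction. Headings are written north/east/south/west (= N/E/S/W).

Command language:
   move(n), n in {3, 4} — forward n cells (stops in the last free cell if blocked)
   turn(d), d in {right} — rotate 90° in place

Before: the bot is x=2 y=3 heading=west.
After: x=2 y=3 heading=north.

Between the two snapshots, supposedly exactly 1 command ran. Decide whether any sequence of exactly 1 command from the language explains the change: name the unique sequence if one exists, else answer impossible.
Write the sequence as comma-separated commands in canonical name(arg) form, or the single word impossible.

key: parked at (2,3) the whole time — nothing moves the robot
start: x=2 y=3 heading=west
t=1 turn(right) ⇒ x=2 y=3 heading=north
uniquely the one of 3 1-step routes that fits.

turn(right)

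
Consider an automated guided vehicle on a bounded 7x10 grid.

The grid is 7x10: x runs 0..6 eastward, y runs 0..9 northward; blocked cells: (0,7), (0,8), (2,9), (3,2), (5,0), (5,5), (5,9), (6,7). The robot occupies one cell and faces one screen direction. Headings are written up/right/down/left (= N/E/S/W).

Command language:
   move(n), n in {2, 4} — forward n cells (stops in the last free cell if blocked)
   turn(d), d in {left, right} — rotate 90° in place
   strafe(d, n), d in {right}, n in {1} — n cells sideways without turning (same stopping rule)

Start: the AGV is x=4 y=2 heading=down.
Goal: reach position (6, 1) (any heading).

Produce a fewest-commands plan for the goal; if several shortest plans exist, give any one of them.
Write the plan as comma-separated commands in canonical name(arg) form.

initial: x=4 y=2 heading=down
t=1 turn(left) ⇒ x=4 y=2 heading=right
t=2 strafe(right, 1) ⇒ x=4 y=1 heading=right
t=3 move(4) ⇒ x=6 y=1 heading=right
no 2-step plan works, so 3 is optimal.

turn(left), strafe(right, 1), move(4)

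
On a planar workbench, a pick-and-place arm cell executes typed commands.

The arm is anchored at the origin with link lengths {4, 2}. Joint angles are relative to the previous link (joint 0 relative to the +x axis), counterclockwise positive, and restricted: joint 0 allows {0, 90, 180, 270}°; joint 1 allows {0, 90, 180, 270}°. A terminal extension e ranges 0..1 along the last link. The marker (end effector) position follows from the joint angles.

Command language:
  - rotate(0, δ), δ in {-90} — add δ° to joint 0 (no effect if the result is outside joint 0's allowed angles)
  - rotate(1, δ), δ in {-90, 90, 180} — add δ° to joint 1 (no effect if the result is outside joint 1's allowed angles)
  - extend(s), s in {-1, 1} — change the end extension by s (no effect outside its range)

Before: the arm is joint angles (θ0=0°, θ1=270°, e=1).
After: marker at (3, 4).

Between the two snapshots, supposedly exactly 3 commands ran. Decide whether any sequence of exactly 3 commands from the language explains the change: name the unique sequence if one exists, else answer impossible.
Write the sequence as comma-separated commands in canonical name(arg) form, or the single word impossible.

rotate(0, -90), rotate(0, -90), rotate(0, -90)

initial: joint angles (θ0=0°, θ1=270°, e=1)
step 1 (rotate(0, -90)): joint angles (θ0=270°, θ1=270°, e=1)
step 2 (rotate(0, -90)): joint angles (θ0=180°, θ1=270°, e=1)
step 3 (rotate(0, -90)): joint angles (θ0=90°, θ1=270°, e=1)
no other 3-command option fits: unique.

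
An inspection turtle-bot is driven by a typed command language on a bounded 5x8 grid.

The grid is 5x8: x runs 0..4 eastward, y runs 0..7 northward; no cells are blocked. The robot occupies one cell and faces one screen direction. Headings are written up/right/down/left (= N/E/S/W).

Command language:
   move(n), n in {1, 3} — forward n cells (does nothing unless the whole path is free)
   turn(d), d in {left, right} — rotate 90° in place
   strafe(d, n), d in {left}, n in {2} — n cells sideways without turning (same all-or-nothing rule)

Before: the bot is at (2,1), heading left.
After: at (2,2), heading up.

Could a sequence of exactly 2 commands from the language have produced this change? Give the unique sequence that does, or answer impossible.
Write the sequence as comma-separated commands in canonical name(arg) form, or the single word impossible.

turn(right), move(1)

key: cell and facing (now N) both changed — the 2 commands mix motion and turning
start: at (2,1), heading left
t=1 turn(right) ⇒ at (2,1), heading up
t=2 move(1) ⇒ at (2,2), heading up
no other 2-command option fits: unique.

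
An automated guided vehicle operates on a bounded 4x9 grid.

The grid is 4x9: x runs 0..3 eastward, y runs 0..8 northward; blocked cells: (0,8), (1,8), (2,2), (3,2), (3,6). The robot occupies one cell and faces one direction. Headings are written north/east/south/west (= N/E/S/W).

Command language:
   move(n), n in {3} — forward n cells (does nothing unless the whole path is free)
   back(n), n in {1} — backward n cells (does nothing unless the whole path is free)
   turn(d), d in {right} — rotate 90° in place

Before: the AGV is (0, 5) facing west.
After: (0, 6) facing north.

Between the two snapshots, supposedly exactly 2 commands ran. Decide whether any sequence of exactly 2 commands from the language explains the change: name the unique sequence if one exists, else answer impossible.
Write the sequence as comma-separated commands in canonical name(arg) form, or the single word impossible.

impossible

every 2-command combo misses the target.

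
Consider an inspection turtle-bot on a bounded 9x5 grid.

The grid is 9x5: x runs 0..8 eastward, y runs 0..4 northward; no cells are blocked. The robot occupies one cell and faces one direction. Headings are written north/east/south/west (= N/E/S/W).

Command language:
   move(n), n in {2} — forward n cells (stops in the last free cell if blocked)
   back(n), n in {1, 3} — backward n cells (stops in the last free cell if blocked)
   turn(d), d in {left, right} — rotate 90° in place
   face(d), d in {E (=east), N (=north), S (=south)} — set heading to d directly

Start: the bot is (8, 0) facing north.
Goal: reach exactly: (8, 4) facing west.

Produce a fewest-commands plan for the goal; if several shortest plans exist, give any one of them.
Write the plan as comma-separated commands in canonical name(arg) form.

move(2), move(2), turn(left)

initial: (8, 0) facing north
t=1 move(2) ⇒ (8, 2) facing north
t=2 move(2) ⇒ (8, 4) facing north
t=3 turn(left) ⇒ (8, 4) facing west
minimal: 3 command(s), checked below 3.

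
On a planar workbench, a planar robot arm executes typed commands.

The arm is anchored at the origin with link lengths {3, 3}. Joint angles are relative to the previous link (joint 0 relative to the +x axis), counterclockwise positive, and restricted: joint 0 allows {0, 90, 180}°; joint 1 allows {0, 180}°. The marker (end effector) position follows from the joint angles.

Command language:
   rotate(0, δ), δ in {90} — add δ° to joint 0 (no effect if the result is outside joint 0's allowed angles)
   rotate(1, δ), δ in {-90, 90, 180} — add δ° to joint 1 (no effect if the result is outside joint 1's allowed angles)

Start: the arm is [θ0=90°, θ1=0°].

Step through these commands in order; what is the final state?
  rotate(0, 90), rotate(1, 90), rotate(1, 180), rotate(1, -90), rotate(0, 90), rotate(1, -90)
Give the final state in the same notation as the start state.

from: [θ0=90°, θ1=0°]
[1] after rotate(0, 90): [θ0=180°, θ1=0°]
[2] after rotate(1, 90): [θ0=180°, θ1=0°]
[3] after rotate(1, 180): [θ0=180°, θ1=180°]
[4] after rotate(1, -90): [θ0=180°, θ1=180°]
[5] after rotate(0, 90): [θ0=180°, θ1=180°]
[6] after rotate(1, -90): [θ0=180°, θ1=180°]

[θ0=180°, θ1=180°]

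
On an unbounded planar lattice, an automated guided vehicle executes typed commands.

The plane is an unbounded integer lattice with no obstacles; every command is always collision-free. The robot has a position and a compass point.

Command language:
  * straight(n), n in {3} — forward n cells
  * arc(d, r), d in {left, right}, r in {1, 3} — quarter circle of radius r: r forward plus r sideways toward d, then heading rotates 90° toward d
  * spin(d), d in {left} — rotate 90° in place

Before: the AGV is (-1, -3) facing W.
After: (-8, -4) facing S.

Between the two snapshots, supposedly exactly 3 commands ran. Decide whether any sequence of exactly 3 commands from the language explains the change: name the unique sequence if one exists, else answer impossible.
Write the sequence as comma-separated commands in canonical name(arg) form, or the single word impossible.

straight(3), straight(3), arc(left, 1)

key: order matters: swapping straight(3) and arc(left, 1) lands elsewhere
start: (-1, -3) facing W
step 1 (straight(3)): (-4, -3) facing W
step 2 (straight(3)): (-7, -3) facing W
step 3 (arc(left, 1)): (-8, -4) facing S
no rival 3-sequence matches.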